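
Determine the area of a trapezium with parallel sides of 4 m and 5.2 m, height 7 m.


Shape: trapezoid
Parallel sides a = 4 m, b = 5.2 m; Height h = 7 m
Formula: A = (a + b) * h / 2
a + b = 4 + 5.2 = 9.2
A = 9.2 * 7 / 2
A = 64.4 / 2
A = 32.2
32.2 m^2


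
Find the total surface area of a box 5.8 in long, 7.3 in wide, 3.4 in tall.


Shape: rectangular prism
l = 5.8 in, w = 7.3 in, h = 3.4 in
Formula: SA = 2(lw + lh + wh)
lw = 42.34, lh = 19.72, wh = 24.82
lw + lh + wh = 86.88
SA = 2 * 86.88
SA = 173.76
173.76 in^2


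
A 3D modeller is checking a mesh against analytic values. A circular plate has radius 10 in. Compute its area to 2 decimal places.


Shape: circle
Radius r = 10 in
Formula: A = pi * r^2
r^2 = 10^2 = 100
A = pi * 100
A = 314.16
314.16 in^2


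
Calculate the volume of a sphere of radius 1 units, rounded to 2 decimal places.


Shape: sphere
Radius r = 1 units
Formula: V = (4/3) * pi * r^3
r^3 = 1
(4/3) * 1 = 1.333333
V = 1.333333 * pi
V = 4.19
4.19 units^3


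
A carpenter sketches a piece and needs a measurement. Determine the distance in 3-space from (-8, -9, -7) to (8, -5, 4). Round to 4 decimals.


3D distance between two points
P1 = (-8, -9, -7), P2 = (8, -5, 4)
Formula: d = sqrt((x2-x1)^2 + (y2-y1)^2 + (z2-z1)^2)
dx = 8 - -8 = 16
dy = -5 - -9 = 4
dz = 4 - -7 = 11
dx^2 + dy^2 + dz^2 = 256 + 16 + 121 = 393
d = sqrt(393)
d = 19.8242
19.8242 units


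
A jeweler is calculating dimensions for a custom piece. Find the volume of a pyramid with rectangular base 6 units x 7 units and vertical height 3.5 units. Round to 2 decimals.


Shape: rectangular pyramid
Base: 6 units x 7 units, Height h = 3.5 units
Formula: V = (1/3) * base_area * h
base_area = 6 * 7 = 42
base_area * h = 42 * 3.5 = 147
V = 147 / 3
V = 49
49 units^3


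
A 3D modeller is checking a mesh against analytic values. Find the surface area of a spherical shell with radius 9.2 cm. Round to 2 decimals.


Shape: sphere
Radius r = 9.2 cm
Formula: SA = 4 * pi * r^2
r^2 = 84.64
SA = 4 * pi * 84.64
SA = 338.56 * pi
SA = 1063.62
1063.62 cm^2


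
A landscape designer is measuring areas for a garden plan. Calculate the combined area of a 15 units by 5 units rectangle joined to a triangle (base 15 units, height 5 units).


Composite shape: rectangle + triangle
Rectangle area = 15 * 5 = 75
Triangle area = 0.5 * 15 * 5 = 37.5
Total = 75 + 37.5
Total = 112.5
112.5 units^2


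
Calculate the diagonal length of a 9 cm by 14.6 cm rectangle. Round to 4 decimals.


Shape: rectangle (diagonal via Pythagoras)
Sides: 9 cm and 14.6 cm
Formula: d = sqrt(l^2 + w^2)
l^2 = 81, w^2 = 213.16
l^2 + w^2 = 294.16
d = sqrt(294.16)
d = 17.1511
17.1511 cm


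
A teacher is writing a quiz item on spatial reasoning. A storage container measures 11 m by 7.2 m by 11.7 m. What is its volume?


Shape: rectangular prism
l = 11 m, w = 7.2 m, h = 11.7 m
Formula: V = l * w * h
V = 11 * 7.2 * 11.7
V = 79.2 * 11.7
V = 926.64
926.64 m^3


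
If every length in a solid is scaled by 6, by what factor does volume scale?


Linear scale factor k = 6
Rule: under a linear scaling by k, volumes scale by k^3.
k^3 = 6 * 6 * 6
k^3 = 36 * 6
k^3 = 216
Volume scales by a factor of 216.
216 (dimensionless)


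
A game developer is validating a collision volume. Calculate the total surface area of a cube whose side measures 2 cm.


Shape: cube
Side s = 2 cm
A cube has 6 square faces.
Formula: SA = 6 * s^2
s^2 = 4
SA = 6 * 4
SA = 24
24 cm^2


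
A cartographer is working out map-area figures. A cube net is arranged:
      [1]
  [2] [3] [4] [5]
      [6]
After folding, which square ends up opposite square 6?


Net: cross layout. Take square 3 as the base (bottom).
Fold the four squares in the horizontal row up around 3: 2 -> left, 4 -> right, 5 wraps to the top.
Fold 1 and 6 up from 3: 1 -> back, 6 -> front.
Opposite pairs are therefore: (1, 6), (2, 4), (3, 5).
Face 6 is opposite face 1.
face 1


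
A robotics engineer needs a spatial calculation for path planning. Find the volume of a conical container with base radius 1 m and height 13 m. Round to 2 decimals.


Shape: cone
Radius r = 1 m, Height h = 13 m
Formula: V = (1/3) * pi * r^2 * h
r^2 = 1
pi * r^2 * h = pi * 1 * 13 = 13 * pi
V = 13 * pi / 3
V = 13.61
13.61 m^3


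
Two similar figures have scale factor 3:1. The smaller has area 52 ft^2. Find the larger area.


Linear scale factor k = 3
Original area = 52 ft^2
Rule: under a linear scaling by k, areas scale by k^2.
k^2 = 3^2 = 9
New area = 52 * 9
New area = 468
468 ft^2


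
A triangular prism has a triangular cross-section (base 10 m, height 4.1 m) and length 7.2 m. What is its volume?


Shape: triangular prism
Triangle base = 10 m, triangle height = 4.1 m, prism length L = 7.2 m
Formula: V = (1/2 * b * h_tri) * L
Cross-section area = 0.5 * 10 * 4.1 = 20.5
V = 20.5 * 7.2
V = 147.6
147.6 m^3


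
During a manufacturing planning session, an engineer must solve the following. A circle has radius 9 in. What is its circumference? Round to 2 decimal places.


Shape: circle
Radius r = 9 in
Formula: C = 2 * pi * r
C = 2 * pi * 9
C = 18 * pi
C = 56.55
56.55 in


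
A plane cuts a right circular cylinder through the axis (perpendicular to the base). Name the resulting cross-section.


Solid: right circular cylinder
Cutting plane: through the axis (perpendicular to the base)
Visualize the intersection of the plane with the solid's surface.
The boundary of the cut region is a rectangle.
rectangle


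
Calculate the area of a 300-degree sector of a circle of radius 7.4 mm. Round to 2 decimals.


Shape: circular sector
Radius r = 7.4 mm, Angle = 300 degrees
Formula: A = (angle/360) * pi * r^2
r^2 = 54.76
Fraction of circle = 300/360
A = (300/360) * pi * 54.76
A = 45.633333 * pi
A = 143.36
143.36 mm^2


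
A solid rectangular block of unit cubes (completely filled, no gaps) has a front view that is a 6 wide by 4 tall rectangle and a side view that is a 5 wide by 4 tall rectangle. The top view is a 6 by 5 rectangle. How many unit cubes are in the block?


Orthographic views of a solid rectangular block:
Front view 6 x 4 -> length = 6, height = 4
Side view 5 x 4 -> width = 5, height = 4 (consistent)
Top view 6 x 5 -> confirms length = 6, width = 5
The block is 6 x 5 x 4.
Total unit cubes = 6 * 5 * 4 = 120
120 unit cubes


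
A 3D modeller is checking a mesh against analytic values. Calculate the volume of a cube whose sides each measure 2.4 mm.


Shape: cube
Side s = 2.4 mm
Formula: V = s^3
V = 2.4 * 2.4 * 2.4
V = 5.76 * 2.4
V = 13.824
13.824 mm^3


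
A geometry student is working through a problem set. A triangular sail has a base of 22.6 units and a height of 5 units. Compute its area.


Shape: triangle
Base b = 22.6 units, Height h = 5 units
Formula: A = (1/2) * b * h
A = 0.5 * 22.6 * 5
A = 0.5 * 113
A = 56.5
56.5 units^2


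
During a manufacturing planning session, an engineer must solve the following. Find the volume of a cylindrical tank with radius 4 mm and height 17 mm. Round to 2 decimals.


Shape: cylinder
Radius r = 4 mm, Height h = 17 mm
Formula: V = pi * r^2 * h
r^2 = 16
V = pi * 16 * 17
V = 272 * pi
V = 854.51
854.51 mm^3


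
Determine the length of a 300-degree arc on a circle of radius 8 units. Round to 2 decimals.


Shape: circular arc
Radius r = 8 units, Angle = 300 degrees
Formula: L = (angle/360) * 2 * pi * r
2 * pi * r = 16 * pi
L = (300/360) * 16 * pi
L = 13.333333 * pi
L = 41.89
41.89 units


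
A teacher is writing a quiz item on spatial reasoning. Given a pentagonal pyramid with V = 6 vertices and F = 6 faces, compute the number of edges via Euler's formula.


Polyhedron: pentagonal pyramid
Euler's formula for convex polyhedra: V - E + F = 2
Given: V = 6 vertices and F = 6 faces
Solve for E:
E = V + F - 2 = 6 + 6 - 2 = 10
10 edges


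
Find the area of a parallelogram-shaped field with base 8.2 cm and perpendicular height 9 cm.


Shape: parallelogram
Base b = 8.2 cm, Height h = 9 cm
Formula: A = b * h
A = 8.2 * 9
A = 73.8
73.8 cm^2


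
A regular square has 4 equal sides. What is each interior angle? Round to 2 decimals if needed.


Shape: regular square (4 sides)
Formula: interior angle = (n - 2) * 180 / n
(n - 2) = 2
(n - 2) * 180 = 360
angle = 360 / 4
angle = 90
90 degrees


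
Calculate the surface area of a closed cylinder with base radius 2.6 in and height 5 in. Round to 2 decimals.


Shape: closed cylinder
Radius r = 2.6 in, Height h = 5 in
Formula: SA = 2*pi*r^2 + 2*pi*r*h = 2*pi*r*(r + h)
r + h = 7.6
2 * r * (r + h) = 2 * 2.6 * 7.6 = 39.52
SA = 39.52 * pi
SA = 124.16
124.16 in^2


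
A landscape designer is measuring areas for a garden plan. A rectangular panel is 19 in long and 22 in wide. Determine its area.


Shape: rectangle
Length l = 19 in, Width w = 22 in
Formula: A = l * w
A = 19 * 22
A = 418
418 in^2


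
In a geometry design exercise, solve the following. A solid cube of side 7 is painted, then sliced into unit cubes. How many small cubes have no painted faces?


Large cube: 7 x 7 x 7, cut into unit cubes.
n = 7, so n - 2 = 5
Unpainted cubes form the interior (n - 2)^3 block.
(n - 2)^3 = 5^3 = 125
125 unit cubes


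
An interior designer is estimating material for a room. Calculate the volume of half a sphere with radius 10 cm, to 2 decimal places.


Shape: hemisphere (half of a sphere)
Radius r = 10 cm
Formula: V = (1/2) * (4/3) * pi * r^3 = (2/3) * pi * r^3
r^3 = 1000
(2/3) * 1000 = 666.666667
V = 666.666667 * pi
V = 2094.4
2094.4 cm^3


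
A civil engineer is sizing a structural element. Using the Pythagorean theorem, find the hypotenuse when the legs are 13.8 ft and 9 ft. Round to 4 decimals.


Shape: right triangle
Legs a = 13.8 ft, b = 9 ft
Formula: c = sqrt(a^2 + b^2)
a^2 = 190.44, b^2 = 81
a^2 + b^2 = 271.44
c = sqrt(271.44)
c = 16.4754
16.4754 ft


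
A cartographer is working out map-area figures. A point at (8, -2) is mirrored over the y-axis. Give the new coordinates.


Transformation: reflection
Original point: (8, -2)
Rule for reflection over the y-axis: (x, y) -> (-x, y)
Apply: (8, -2) -> (-8, -2)
(-8, -2)


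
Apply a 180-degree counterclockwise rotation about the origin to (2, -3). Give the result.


Transformation: rotation about the origin
Original point: (2, -3)
Rule for 180 deg: (x, y) -> (-x, -y)
Apply: (2, -3) -> (-2, 3)
(-2, 3)


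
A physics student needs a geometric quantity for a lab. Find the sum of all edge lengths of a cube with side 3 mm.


Shape: cube
Side s = 3 mm
A cube has 12 edges, all equal.
Formula: total edge length = 12 * s
Total = 12 * 3
Total = 36
36 mm


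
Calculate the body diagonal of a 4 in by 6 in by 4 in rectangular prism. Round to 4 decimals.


Shape: rectangular box (space diagonal)
l = 4 in, w = 6 in, h = 4 in
Visualize: the diagonal of the base, then a right triangle with that diagonal and the height.
Formula: d = sqrt(l^2 + w^2 + h^2)
l^2 + w^2 + h^2 = 16 + 36 + 16 = 68
d = sqrt(68)
d = 8.2462
8.2462 in


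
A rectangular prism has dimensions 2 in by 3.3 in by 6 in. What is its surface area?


Shape: rectangular prism
l = 2 in, w = 3.3 in, h = 6 in
Formula: SA = 2(lw + lh + wh)
lw = 6.6, lh = 12, wh = 19.8
lw + lh + wh = 38.4
SA = 2 * 38.4
SA = 76.8
76.8 in^2


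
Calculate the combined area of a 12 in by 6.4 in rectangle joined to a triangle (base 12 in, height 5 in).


Composite shape: rectangle + triangle
Rectangle area = 12 * 6.4 = 76.8
Triangle area = 0.5 * 12 * 5 = 30
Total = 76.8 + 30
Total = 106.8
106.8 in^2


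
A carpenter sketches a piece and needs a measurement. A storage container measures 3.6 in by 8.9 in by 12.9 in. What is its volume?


Shape: rectangular prism
l = 3.6 in, w = 8.9 in, h = 12.9 in
Formula: V = l * w * h
V = 3.6 * 8.9 * 12.9
V = 32.04 * 12.9
V = 413.316
413.316 in^3


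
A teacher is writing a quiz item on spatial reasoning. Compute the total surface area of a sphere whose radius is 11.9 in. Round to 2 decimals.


Shape: sphere
Radius r = 11.9 in
Formula: SA = 4 * pi * r^2
r^2 = 141.61
SA = 4 * pi * 141.61
SA = 566.44 * pi
SA = 1779.52
1779.52 in^2


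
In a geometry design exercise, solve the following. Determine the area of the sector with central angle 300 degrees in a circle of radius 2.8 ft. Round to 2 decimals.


Shape: circular sector
Radius r = 2.8 ft, Angle = 300 degrees
Formula: A = (angle/360) * pi * r^2
r^2 = 7.84
Fraction of circle = 300/360
A = (300/360) * pi * 7.84
A = 6.533333 * pi
A = 20.53
20.53 ft^2


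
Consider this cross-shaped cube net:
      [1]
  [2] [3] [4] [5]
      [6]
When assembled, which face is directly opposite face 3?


Net: cross layout. Take square 3 as the base (bottom).
Fold the four squares in the horizontal row up around 3: 2 -> left, 4 -> right, 5 wraps to the top.
Fold 1 and 6 up from 3: 1 -> back, 6 -> front.
Opposite pairs are therefore: (1, 6), (2, 4), (3, 5).
Face 3 is opposite face 5.
face 5


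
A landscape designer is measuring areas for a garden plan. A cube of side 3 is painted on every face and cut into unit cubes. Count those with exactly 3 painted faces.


Large cube: 3 x 3 x 3, cut into unit cubes.
Cubes with 3 painted faces are at the corners. A cube always has 8 corners.
Count = 8
8 unit cubes


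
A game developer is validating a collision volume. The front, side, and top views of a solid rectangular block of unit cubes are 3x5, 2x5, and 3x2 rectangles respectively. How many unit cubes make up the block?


Orthographic views of a solid rectangular block:
Front view 3 x 5 -> length = 3, height = 5
Side view 2 x 5 -> width = 2, height = 5 (consistent)
Top view 3 x 2 -> confirms length = 3, width = 2
The block is 3 x 2 x 5.
Total unit cubes = 3 * 2 * 5 = 30
30 unit cubes


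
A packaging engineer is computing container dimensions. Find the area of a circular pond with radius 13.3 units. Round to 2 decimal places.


Shape: circle
Radius r = 13.3 units
Formula: A = pi * r^2
r^2 = 13.3^2 = 176.89
A = pi * 176.89
A = 555.72
555.72 units^2


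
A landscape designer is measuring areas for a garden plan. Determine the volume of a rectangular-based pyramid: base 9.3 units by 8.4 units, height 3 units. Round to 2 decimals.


Shape: rectangular pyramid
Base: 9.3 units x 8.4 units, Height h = 3 units
Formula: V = (1/3) * base_area * h
base_area = 9.3 * 8.4 = 78.12
base_area * h = 78.12 * 3 = 234.36
V = 234.36 / 3
V = 78.12
78.12 units^3


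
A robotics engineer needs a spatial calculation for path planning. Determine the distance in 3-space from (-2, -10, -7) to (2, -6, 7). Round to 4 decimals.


3D distance between two points
P1 = (-2, -10, -7), P2 = (2, -6, 7)
Formula: d = sqrt((x2-x1)^2 + (y2-y1)^2 + (z2-z1)^2)
dx = 2 - -2 = 4
dy = -6 - -10 = 4
dz = 7 - -7 = 14
dx^2 + dy^2 + dz^2 = 16 + 16 + 196 = 228
d = sqrt(228)
d = 15.0997
15.0997 units


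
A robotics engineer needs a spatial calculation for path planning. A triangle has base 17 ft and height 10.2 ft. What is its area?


Shape: triangle
Base b = 17 ft, Height h = 10.2 ft
Formula: A = (1/2) * b * h
A = 0.5 * 17 * 10.2
A = 0.5 * 173.4
A = 86.7
86.7 ft^2


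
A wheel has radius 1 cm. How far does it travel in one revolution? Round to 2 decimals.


Shape: circle
Radius r = 1 cm
Formula: C = 2 * pi * r
C = 2 * pi * 1
C = 2 * pi
C = 6.28
6.28 cm


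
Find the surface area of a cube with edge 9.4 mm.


Shape: cube
Side s = 9.4 mm
A cube has 6 square faces.
Formula: SA = 6 * s^2
s^2 = 88.36
SA = 6 * 88.36
SA = 530.16
530.16 mm^2


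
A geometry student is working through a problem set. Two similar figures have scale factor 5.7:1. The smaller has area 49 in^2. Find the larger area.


Linear scale factor k = 5.7
Original area = 49 in^2
Rule: under a linear scaling by k, areas scale by k^2.
k^2 = 5.7^2 = 32.49
New area = 49 * 32.49
New area = 1592.01
1592.01 in^2


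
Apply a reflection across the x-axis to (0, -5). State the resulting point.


Transformation: reflection
Original point: (0, -5)
Rule for reflection over the x-axis: (x, y) -> (x, -y)
Apply: (0, -5) -> (0, 5)
(0, 5)


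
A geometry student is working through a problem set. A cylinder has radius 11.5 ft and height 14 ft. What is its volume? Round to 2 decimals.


Shape: cylinder
Radius r = 11.5 ft, Height h = 14 ft
Formula: V = pi * r^2 * h
r^2 = 132.25
V = pi * 132.25 * 14
V = 1851.5 * pi
V = 5816.66
5816.66 ft^3


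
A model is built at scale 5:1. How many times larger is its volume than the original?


Linear scale factor k = 5
Rule: under a linear scaling by k, volumes scale by k^3.
k^3 = 5 * 5 * 5
k^3 = 25 * 5
k^3 = 125
Volume scales by a factor of 125.
125 (dimensionless)


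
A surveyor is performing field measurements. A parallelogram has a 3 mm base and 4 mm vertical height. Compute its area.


Shape: parallelogram
Base b = 3 mm, Height h = 4 mm
Formula: A = b * h
A = 3 * 4
A = 12
12 mm^2


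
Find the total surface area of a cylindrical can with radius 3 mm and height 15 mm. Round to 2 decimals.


Shape: closed cylinder
Radius r = 3 mm, Height h = 15 mm
Formula: SA = 2*pi*r^2 + 2*pi*r*h = 2*pi*r*(r + h)
r + h = 18
2 * r * (r + h) = 2 * 3 * 18 = 108
SA = 108 * pi
SA = 339.29
339.29 mm^2


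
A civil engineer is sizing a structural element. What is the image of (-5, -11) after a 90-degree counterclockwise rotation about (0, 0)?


Transformation: rotation about the origin
Original point: (-5, -11)
Rule for 90 deg counterclockwise: (x, y) -> (-y, x)
Apply: (-5, -11) -> (11, -5)
(11, -5)


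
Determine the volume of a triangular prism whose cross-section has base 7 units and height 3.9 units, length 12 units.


Shape: triangular prism
Triangle base = 7 units, triangle height = 3.9 units, prism length L = 12 units
Formula: V = (1/2 * b * h_tri) * L
Cross-section area = 0.5 * 7 * 3.9 = 13.65
V = 13.65 * 12
V = 163.8
163.8 units^3


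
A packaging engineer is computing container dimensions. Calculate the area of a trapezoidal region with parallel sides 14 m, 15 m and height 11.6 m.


Shape: trapezoid
Parallel sides a = 14 m, b = 15 m; Height h = 11.6 m
Formula: A = (a + b) * h / 2
a + b = 14 + 15 = 29
A = 29 * 11.6 / 2
A = 336.4 / 2
A = 168.2
168.2 m^2


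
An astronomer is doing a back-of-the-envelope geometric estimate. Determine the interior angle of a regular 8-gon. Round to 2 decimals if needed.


Shape: regular octagon (8 sides)
Formula: interior angle = (n - 2) * 180 / n
(n - 2) = 6
(n - 2) * 180 = 1080
angle = 1080 / 8
angle = 135
135 degrees


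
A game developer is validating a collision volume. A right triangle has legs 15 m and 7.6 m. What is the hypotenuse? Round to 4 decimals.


Shape: right triangle
Legs a = 15 m, b = 7.6 m
Formula: c = sqrt(a^2 + b^2)
a^2 = 225, b^2 = 57.76
a^2 + b^2 = 282.76
c = sqrt(282.76)
c = 16.8155
16.8155 m


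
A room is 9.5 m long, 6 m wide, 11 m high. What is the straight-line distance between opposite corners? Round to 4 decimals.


Shape: rectangular box (space diagonal)
l = 9.5 m, w = 6 m, h = 11 m
Visualize: the diagonal of the base, then a right triangle with that diagonal and the height.
Formula: d = sqrt(l^2 + w^2 + h^2)
l^2 + w^2 + h^2 = 90.25 + 36 + 121 = 247.25
d = sqrt(247.25)
d = 15.7242
15.7242 m


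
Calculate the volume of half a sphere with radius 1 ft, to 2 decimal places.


Shape: hemisphere (half of a sphere)
Radius r = 1 ft
Formula: V = (1/2) * (4/3) * pi * r^3 = (2/3) * pi * r^3
r^3 = 1
(2/3) * 1 = 0.666667
V = 0.666667 * pi
V = 2.09
2.09 ft^3


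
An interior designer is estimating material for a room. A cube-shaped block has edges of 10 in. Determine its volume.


Shape: cube
Side s = 10 in
Formula: V = s^3
V = 10 * 10 * 10
V = 100 * 10
V = 1000
1000 in^3


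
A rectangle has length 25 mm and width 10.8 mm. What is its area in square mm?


Shape: rectangle
Length l = 25 mm, Width w = 10.8 mm
Formula: A = l * w
A = 25 * 10.8
A = 270
270 mm^2


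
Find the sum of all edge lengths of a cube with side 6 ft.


Shape: cube
Side s = 6 ft
A cube has 12 edges, all equal.
Formula: total edge length = 12 * s
Total = 12 * 6
Total = 72
72 ft


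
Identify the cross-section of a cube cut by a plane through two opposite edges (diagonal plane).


Solid: cube
Cutting plane: through two opposite edges (diagonal plane)
Visualize the intersection of the plane with the solid's surface.
The boundary of the cut region is a rectangle.
rectangle


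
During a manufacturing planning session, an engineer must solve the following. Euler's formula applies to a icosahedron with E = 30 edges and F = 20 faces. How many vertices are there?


Polyhedron: icosahedron
Euler's formula for convex polyhedra: V - E + F = 2
Given: E = 30 edges and F = 20 faces
Solve for V:
V = 2 + E - F = 2 + 30 - 20 = 12
12 vertices


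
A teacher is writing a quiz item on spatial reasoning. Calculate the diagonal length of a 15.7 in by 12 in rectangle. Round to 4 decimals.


Shape: rectangle (diagonal via Pythagoras)
Sides: 15.7 in and 12 in
Formula: d = sqrt(l^2 + w^2)
l^2 = 246.49, w^2 = 144
l^2 + w^2 = 390.49
d = sqrt(390.49)
d = 19.7608
19.7608 in


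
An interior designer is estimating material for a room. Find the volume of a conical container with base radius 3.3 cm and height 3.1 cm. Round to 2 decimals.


Shape: cone
Radius r = 3.3 cm, Height h = 3.1 cm
Formula: V = (1/3) * pi * r^2 * h
r^2 = 10.89
pi * r^2 * h = pi * 10.89 * 3.1 = 33.759 * pi
V = 33.759 * pi / 3
V = 35.35
35.35 cm^3


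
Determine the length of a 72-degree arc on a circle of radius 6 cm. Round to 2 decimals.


Shape: circular arc
Radius r = 6 cm, Angle = 72 degrees
Formula: L = (angle/360) * 2 * pi * r
2 * pi * r = 12 * pi
L = (72/360) * 12 * pi
L = 2.4 * pi
L = 7.54
7.54 cm


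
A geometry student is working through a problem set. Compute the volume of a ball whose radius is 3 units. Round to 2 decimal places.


Shape: sphere
Radius r = 3 units
Formula: V = (4/3) * pi * r^3
r^3 = 27
(4/3) * 27 = 36
V = 36 * pi
V = 113.1
113.1 units^3


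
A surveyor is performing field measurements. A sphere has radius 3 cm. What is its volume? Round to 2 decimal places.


Shape: sphere
Radius r = 3 cm
Formula: V = (4/3) * pi * r^3
r^3 = 27
(4/3) * 27 = 36
V = 36 * pi
V = 113.1
113.1 cm^3


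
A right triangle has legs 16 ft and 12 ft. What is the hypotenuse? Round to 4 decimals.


Shape: right triangle
Legs a = 16 ft, b = 12 ft
Formula: c = sqrt(a^2 + b^2)
a^2 = 256, b^2 = 144
a^2 + b^2 = 400
c = sqrt(400)
c = 20.0
20 ft


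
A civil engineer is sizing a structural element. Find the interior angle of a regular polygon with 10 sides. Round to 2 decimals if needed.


Shape: regular decagon (10 sides)
Formula: interior angle = (n - 2) * 180 / n
(n - 2) = 8
(n - 2) * 180 = 1440
angle = 1440 / 10
angle = 144
144 degrees


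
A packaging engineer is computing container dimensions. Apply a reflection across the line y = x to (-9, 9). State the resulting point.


Transformation: reflection
Original point: (-9, 9)
Rule for reflection over y = x: (x, y) -> (y, x)
Apply: (-9, 9) -> (9, -9)
(9, -9)


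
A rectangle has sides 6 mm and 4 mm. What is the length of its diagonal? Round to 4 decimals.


Shape: rectangle (diagonal via Pythagoras)
Sides: 6 mm and 4 mm
Formula: d = sqrt(l^2 + w^2)
l^2 = 36, w^2 = 16
l^2 + w^2 = 52
d = sqrt(52)
d = 7.2111
7.2111 mm


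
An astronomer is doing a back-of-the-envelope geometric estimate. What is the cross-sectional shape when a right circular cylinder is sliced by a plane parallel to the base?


Solid: right circular cylinder
Cutting plane: parallel to the base
Visualize the intersection of the plane with the solid's surface.
The boundary of the cut region is a circle.
circle


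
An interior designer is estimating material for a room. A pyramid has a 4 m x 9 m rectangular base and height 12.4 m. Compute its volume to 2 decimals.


Shape: rectangular pyramid
Base: 4 m x 9 m, Height h = 12.4 m
Formula: V = (1/3) * base_area * h
base_area = 4 * 9 = 36
base_area * h = 36 * 12.4 = 446.4
V = 446.4 / 3
V = 148.8
148.8 m^3


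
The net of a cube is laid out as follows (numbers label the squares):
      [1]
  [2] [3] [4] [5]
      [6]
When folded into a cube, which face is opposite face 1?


Net: cross layout. Take square 3 as the base (bottom).
Fold the four squares in the horizontal row up around 3: 2 -> left, 4 -> right, 5 wraps to the top.
Fold 1 and 6 up from 3: 1 -> back, 6 -> front.
Opposite pairs are therefore: (1, 6), (2, 4), (3, 5).
Face 1 is opposite face 6.
face 6


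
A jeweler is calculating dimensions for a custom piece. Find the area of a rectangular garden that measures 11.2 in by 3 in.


Shape: rectangle
Length l = 11.2 in, Width w = 3 in
Formula: A = l * w
A = 11.2 * 3
A = 33.6
33.6 in^2


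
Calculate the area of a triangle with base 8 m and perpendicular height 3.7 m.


Shape: triangle
Base b = 8 m, Height h = 3.7 m
Formula: A = (1/2) * b * h
A = 0.5 * 8 * 3.7
A = 0.5 * 29.6
A = 14.8
14.8 m^2


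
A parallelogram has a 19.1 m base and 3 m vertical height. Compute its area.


Shape: parallelogram
Base b = 19.1 m, Height h = 3 m
Formula: A = b * h
A = 19.1 * 3
A = 57.3
57.3 m^2


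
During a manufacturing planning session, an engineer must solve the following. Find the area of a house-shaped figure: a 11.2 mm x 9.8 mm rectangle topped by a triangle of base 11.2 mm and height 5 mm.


Composite shape: rectangle + triangle
Rectangle area = 11.2 * 9.8 = 109.76
Triangle area = 0.5 * 11.2 * 5 = 28
Total = 109.76 + 28
Total = 137.76
137.76 mm^2


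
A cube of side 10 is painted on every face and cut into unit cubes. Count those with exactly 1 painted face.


Large cube: 10 x 10 x 10, cut into unit cubes.
n = 10, so n - 2 = 8
Cubes with 1 painted face lie in the interior of each face.
A cube has 6 faces; each contributes (n - 2)^2 = 64 such cubes.
Count = 6 * 64 = 384
384 unit cubes


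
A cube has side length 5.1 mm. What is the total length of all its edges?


Shape: cube
Side s = 5.1 mm
A cube has 12 edges, all equal.
Formula: total edge length = 12 * s
Total = 12 * 5.1
Total = 61.2
61.2 mm


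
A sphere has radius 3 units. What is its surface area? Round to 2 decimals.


Shape: sphere
Radius r = 3 units
Formula: SA = 4 * pi * r^2
r^2 = 9
SA = 4 * pi * 9
SA = 36 * pi
SA = 113.1
113.1 units^2


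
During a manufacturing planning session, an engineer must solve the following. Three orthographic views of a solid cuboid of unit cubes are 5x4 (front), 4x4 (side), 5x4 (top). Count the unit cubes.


Orthographic views of a solid rectangular block:
Front view 5 x 4 -> length = 5, height = 4
Side view 4 x 4 -> width = 4, height = 4 (consistent)
Top view 5 x 4 -> confirms length = 5, width = 4
The block is 5 x 4 x 4.
Total unit cubes = 5 * 4 * 4 = 80
80 unit cubes


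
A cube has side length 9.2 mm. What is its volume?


Shape: cube
Side s = 9.2 mm
Formula: V = s^3
V = 9.2 * 9.2 * 9.2
V = 84.64 * 9.2
V = 778.688
778.688 mm^3


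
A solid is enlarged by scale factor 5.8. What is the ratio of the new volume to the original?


Linear scale factor k = 5.8
Rule: under a linear scaling by k, volumes scale by k^3.
k^3 = 5.8 * 5.8 * 5.8
k^3 = 33.64 * 5.8
k^3 = 195.112
Volume scales by a factor of 195.112.
195.112 (dimensionless)


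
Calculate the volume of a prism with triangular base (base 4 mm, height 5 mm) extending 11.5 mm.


Shape: triangular prism
Triangle base = 4 mm, triangle height = 5 mm, prism length L = 11.5 mm
Formula: V = (1/2 * b * h_tri) * L
Cross-section area = 0.5 * 4 * 5 = 10
V = 10 * 11.5
V = 115
115 mm^3


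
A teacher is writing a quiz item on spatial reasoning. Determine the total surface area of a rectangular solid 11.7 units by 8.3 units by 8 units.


Shape: rectangular prism
l = 11.7 units, w = 8.3 units, h = 8 units
Formula: SA = 2(lw + lh + wh)
lw = 97.11, lh = 93.6, wh = 66.4
lw + lh + wh = 257.11
SA = 2 * 257.11
SA = 514.22
514.22 units^2


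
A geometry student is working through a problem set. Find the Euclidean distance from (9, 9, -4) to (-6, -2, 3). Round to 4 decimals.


3D distance between two points
P1 = (9, 9, -4), P2 = (-6, -2, 3)
Formula: d = sqrt((x2-x1)^2 + (y2-y1)^2 + (z2-z1)^2)
dx = -6 - 9 = -15
dy = -2 - 9 = -11
dz = 3 - -4 = 7
dx^2 + dy^2 + dz^2 = 225 + 121 + 49 = 395
d = sqrt(395)
d = 19.8746
19.8746 units


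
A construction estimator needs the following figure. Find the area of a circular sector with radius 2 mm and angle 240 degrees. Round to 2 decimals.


Shape: circular sector
Radius r = 2 mm, Angle = 240 degrees
Formula: A = (angle/360) * pi * r^2
r^2 = 4
Fraction of circle = 240/360
A = (240/360) * pi * 4
A = 2.666667 * pi
A = 8.38
8.38 mm^2


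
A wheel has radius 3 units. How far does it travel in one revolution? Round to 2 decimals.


Shape: circle
Radius r = 3 units
Formula: C = 2 * pi * r
C = 2 * pi * 3
C = 6 * pi
C = 18.85
18.85 units


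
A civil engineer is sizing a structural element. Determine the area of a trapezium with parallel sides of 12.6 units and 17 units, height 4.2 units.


Shape: trapezoid
Parallel sides a = 12.6 units, b = 17 units; Height h = 4.2 units
Formula: A = (a + b) * h / 2
a + b = 12.6 + 17 = 29.6
A = 29.6 * 4.2 / 2
A = 124.32 / 2
A = 62.16
62.16 units^2


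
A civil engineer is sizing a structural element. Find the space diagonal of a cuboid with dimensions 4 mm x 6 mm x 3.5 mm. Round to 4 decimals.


Shape: rectangular box (space diagonal)
l = 4 mm, w = 6 mm, h = 3.5 mm
Visualize: the diagonal of the base, then a right triangle with that diagonal and the height.
Formula: d = sqrt(l^2 + w^2 + h^2)
l^2 + w^2 + h^2 = 16 + 36 + 12.25 = 64.25
d = sqrt(64.25)
d = 8.0156
8.0156 mm


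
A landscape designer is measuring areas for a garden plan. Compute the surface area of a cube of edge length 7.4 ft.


Shape: cube
Side s = 7.4 ft
A cube has 6 square faces.
Formula: SA = 6 * s^2
s^2 = 54.76
SA = 6 * 54.76
SA = 328.56
328.56 ft^2


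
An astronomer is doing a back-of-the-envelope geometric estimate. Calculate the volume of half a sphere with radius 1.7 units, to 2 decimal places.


Shape: hemisphere (half of a sphere)
Radius r = 1.7 units
Formula: V = (1/2) * (4/3) * pi * r^3 = (2/3) * pi * r^3
r^3 = 4.913
(2/3) * 4.913 = 3.275333
V = 3.275333 * pi
V = 10.29
10.29 units^3


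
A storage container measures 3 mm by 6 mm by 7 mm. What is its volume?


Shape: rectangular prism
l = 3 mm, w = 6 mm, h = 7 mm
Formula: V = l * w * h
V = 3 * 6 * 7
V = 18 * 7
V = 126
126 mm^3


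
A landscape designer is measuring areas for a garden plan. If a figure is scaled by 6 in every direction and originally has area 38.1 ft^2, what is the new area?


Linear scale factor k = 6
Original area = 38.1 ft^2
Rule: under a linear scaling by k, areas scale by k^2.
k^2 = 6^2 = 36
New area = 38.1 * 36
New area = 1371.6
1371.6 ft^2


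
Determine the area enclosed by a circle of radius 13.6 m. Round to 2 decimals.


Shape: circle
Radius r = 13.6 m
Formula: A = pi * r^2
r^2 = 13.6^2 = 184.96
A = pi * 184.96
A = 581.07
581.07 m^2


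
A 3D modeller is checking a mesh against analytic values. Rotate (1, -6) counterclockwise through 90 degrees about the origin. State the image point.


Transformation: rotation about the origin
Original point: (1, -6)
Rule for 90 deg counterclockwise: (x, y) -> (-y, x)
Apply: (1, -6) -> (6, 1)
(6, 1)


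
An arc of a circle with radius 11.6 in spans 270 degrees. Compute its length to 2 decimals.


Shape: circular arc
Radius r = 11.6 in, Angle = 270 degrees
Formula: L = (angle/360) * 2 * pi * r
2 * pi * r = 23.2 * pi
L = (270/360) * 23.2 * pi
L = 17.4 * pi
L = 54.66
54.66 in


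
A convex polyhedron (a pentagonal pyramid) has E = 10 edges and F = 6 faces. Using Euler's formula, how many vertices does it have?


Polyhedron: pentagonal pyramid
Euler's formula for convex polyhedra: V - E + F = 2
Given: E = 10 edges and F = 6 faces
Solve for V:
V = 2 + E - F = 2 + 10 - 6 = 6
6 vertices


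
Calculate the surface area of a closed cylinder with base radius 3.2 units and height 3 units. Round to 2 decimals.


Shape: closed cylinder
Radius r = 3.2 units, Height h = 3 units
Formula: SA = 2*pi*r^2 + 2*pi*r*h = 2*pi*r*(r + h)
r + h = 6.2
2 * r * (r + h) = 2 * 3.2 * 6.2 = 39.68
SA = 39.68 * pi
SA = 124.66
124.66 units^2


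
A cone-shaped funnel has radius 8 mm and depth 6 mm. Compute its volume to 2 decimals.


Shape: cone
Radius r = 8 mm, Height h = 6 mm
Formula: V = (1/3) * pi * r^2 * h
r^2 = 64
pi * r^2 * h = pi * 64 * 6 = 384 * pi
V = 384 * pi / 3
V = 402.12
402.12 mm^3


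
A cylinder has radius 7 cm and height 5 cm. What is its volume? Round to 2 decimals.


Shape: cylinder
Radius r = 7 cm, Height h = 5 cm
Formula: V = pi * r^2 * h
r^2 = 49
V = pi * 49 * 5
V = 245 * pi
V = 769.69
769.69 cm^3


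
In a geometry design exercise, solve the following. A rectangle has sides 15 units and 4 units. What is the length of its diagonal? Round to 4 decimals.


Shape: rectangle (diagonal via Pythagoras)
Sides: 15 units and 4 units
Formula: d = sqrt(l^2 + w^2)
l^2 = 225, w^2 = 16
l^2 + w^2 = 241
d = sqrt(241)
d = 15.5242
15.5242 units


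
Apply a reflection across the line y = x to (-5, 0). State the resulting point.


Transformation: reflection
Original point: (-5, 0)
Rule for reflection over y = x: (x, y) -> (y, x)
Apply: (-5, 0) -> (0, -5)
(0, -5)


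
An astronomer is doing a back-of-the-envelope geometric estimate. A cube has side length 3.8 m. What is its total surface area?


Shape: cube
Side s = 3.8 m
A cube has 6 square faces.
Formula: SA = 6 * s^2
s^2 = 14.44
SA = 6 * 14.44
SA = 86.64
86.64 m^2


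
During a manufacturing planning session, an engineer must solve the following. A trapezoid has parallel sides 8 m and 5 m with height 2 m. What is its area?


Shape: trapezoid
Parallel sides a = 8 m, b = 5 m; Height h = 2 m
Formula: A = (a + b) * h / 2
a + b = 8 + 5 = 13
A = 13 * 2 / 2
A = 26 / 2
A = 13
13 m^2


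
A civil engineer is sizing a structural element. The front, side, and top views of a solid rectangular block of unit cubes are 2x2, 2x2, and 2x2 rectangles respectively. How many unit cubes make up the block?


Orthographic views of a solid rectangular block:
Front view 2 x 2 -> length = 2, height = 2
Side view 2 x 2 -> width = 2, height = 2 (consistent)
Top view 2 x 2 -> confirms length = 2, width = 2
The block is 2 x 2 x 2.
Total unit cubes = 2 * 2 * 2 = 8
8 unit cubes


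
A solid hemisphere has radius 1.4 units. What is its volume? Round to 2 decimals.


Shape: hemisphere (half of a sphere)
Radius r = 1.4 units
Formula: V = (1/2) * (4/3) * pi * r^3 = (2/3) * pi * r^3
r^3 = 2.744
(2/3) * 2.744 = 1.829333
V = 1.829333 * pi
V = 5.75
5.75 units^3


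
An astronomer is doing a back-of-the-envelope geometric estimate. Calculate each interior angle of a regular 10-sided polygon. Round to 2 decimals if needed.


Shape: regular decagon (10 sides)
Formula: interior angle = (n - 2) * 180 / n
(n - 2) = 8
(n - 2) * 180 = 1440
angle = 1440 / 10
angle = 144
144 degrees


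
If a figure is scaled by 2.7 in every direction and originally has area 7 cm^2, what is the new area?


Linear scale factor k = 2.7
Original area = 7 cm^2
Rule: under a linear scaling by k, areas scale by k^2.
k^2 = 2.7^2 = 7.29
New area = 7 * 7.29
New area = 51.03
51.03 cm^2


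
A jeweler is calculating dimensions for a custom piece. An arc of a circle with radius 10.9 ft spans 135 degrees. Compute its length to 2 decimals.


Shape: circular arc
Radius r = 10.9 ft, Angle = 135 degrees
Formula: L = (angle/360) * 2 * pi * r
2 * pi * r = 21.8 * pi
L = (135/360) * 21.8 * pi
L = 8.175 * pi
L = 25.68
25.68 ft


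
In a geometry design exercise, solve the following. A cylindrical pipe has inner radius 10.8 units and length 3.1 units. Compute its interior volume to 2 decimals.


Shape: cylinder
Radius r = 10.8 units, Height h = 3.1 units
Formula: V = pi * r^2 * h
r^2 = 116.64
V = pi * 116.64 * 3.1
V = 361.584 * pi
V = 1135.95
1135.95 units^3


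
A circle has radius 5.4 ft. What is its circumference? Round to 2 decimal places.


Shape: circle
Radius r = 5.4 ft
Formula: C = 2 * pi * r
C = 2 * pi * 5.4
C = 10.8 * pi
C = 33.93
33.93 ft


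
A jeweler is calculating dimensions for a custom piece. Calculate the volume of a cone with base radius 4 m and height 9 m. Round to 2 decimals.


Shape: cone
Radius r = 4 m, Height h = 9 m
Formula: V = (1/3) * pi * r^2 * h
r^2 = 16
pi * r^2 * h = pi * 16 * 9 = 144 * pi
V = 144 * pi / 3
V = 150.8
150.8 m^3


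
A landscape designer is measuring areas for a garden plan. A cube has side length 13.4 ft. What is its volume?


Shape: cube
Side s = 13.4 ft
Formula: V = s^3
V = 13.4 * 13.4 * 13.4
V = 179.56 * 13.4
V = 2406.104
2406.104 ft^3


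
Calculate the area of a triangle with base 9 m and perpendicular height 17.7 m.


Shape: triangle
Base b = 9 m, Height h = 17.7 m
Formula: A = (1/2) * b * h
A = 0.5 * 9 * 17.7
A = 0.5 * 159.3
A = 79.65
79.65 m^2


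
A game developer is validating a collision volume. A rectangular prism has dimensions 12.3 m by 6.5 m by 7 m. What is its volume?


Shape: rectangular prism
l = 12.3 m, w = 6.5 m, h = 7 m
Formula: V = l * w * h
V = 12.3 * 6.5 * 7
V = 79.95 * 7
V = 559.65
559.65 m^3


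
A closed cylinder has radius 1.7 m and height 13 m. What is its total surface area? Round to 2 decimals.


Shape: closed cylinder
Radius r = 1.7 m, Height h = 13 m
Formula: SA = 2*pi*r^2 + 2*pi*r*h = 2*pi*r*(r + h)
r + h = 14.7
2 * r * (r + h) = 2 * 1.7 * 14.7 = 49.98
SA = 49.98 * pi
SA = 157.02
157.02 m^2


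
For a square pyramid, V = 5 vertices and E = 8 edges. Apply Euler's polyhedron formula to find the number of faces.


Polyhedron: square pyramid
Euler's formula for convex polyhedra: V - E + F = 2
Given: V = 5 vertices and E = 8 edges
Solve for F:
F = 2 + E - V = 2 + 8 - 5 = 5
5 faces


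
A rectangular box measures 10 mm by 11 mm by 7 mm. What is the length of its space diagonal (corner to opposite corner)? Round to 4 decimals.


Shape: rectangular box (space diagonal)
l = 10 mm, w = 11 mm, h = 7 mm
Visualize: the diagonal of the base, then a right triangle with that diagonal and the height.
Formula: d = sqrt(l^2 + w^2 + h^2)
l^2 + w^2 + h^2 = 100 + 121 + 49 = 270
d = sqrt(270)
d = 16.4317
16.4317 mm


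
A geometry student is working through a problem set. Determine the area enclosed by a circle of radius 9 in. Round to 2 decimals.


Shape: circle
Radius r = 9 in
Formula: A = pi * r^2
r^2 = 9^2 = 81
A = pi * 81
A = 254.47
254.47 in^2


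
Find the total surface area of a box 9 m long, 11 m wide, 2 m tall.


Shape: rectangular prism
l = 9 m, w = 11 m, h = 2 m
Formula: SA = 2(lw + lh + wh)
lw = 99, lh = 18, wh = 22
lw + lh + wh = 139
SA = 2 * 139
SA = 278
278 m^2


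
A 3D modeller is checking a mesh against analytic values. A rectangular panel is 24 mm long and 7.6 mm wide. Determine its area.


Shape: rectangle
Length l = 24 mm, Width w = 7.6 mm
Formula: A = l * w
A = 24 * 7.6
A = 182.4
182.4 mm^2


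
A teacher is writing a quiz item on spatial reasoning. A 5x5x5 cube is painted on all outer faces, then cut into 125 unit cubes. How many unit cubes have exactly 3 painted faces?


Large cube: 5 x 5 x 5, cut into unit cubes.
Cubes with 3 painted faces are at the corners. A cube always has 8 corners.
Count = 8
8 unit cubes


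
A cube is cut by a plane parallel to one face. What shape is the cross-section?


Solid: cube
Cutting plane: parallel to one face
Visualize the intersection of the plane with the solid's surface.
The boundary of the cut region is a square.
square


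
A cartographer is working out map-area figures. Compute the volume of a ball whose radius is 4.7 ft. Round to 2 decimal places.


Shape: sphere
Radius r = 4.7 ft
Formula: V = (4/3) * pi * r^3
r^3 = 103.823
(4/3) * 103.823 = 138.430667
V = 138.430667 * pi
V = 434.89
434.89 ft^3
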